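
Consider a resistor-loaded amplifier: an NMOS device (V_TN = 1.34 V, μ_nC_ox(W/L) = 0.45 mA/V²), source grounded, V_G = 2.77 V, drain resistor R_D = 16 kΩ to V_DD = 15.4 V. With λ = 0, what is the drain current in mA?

V_GS = V_G = 2.77 V, so V_ov = 2.77 − 1.34 = 1.43 V.
Assume saturation: I_D = ½ k_n V_ov² = 0.5 × 0.45 × 1.43² = 0.46 mA, giving V_DS = V_DD − I_D R_D = 15.4 − 0.46 × 16 = 8.04 V.
V_DS = 8.04 V ≥ V_ov = 1.43 V, confirming saturation.

I_D = 0.460 mA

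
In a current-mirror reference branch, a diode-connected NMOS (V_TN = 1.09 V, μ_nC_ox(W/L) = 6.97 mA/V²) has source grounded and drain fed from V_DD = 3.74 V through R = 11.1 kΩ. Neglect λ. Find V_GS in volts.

With gate tied to drain, V_GS = V_DS ≥ V_GS − V_TN, so the device is in saturation.
KCL at the drain: ½ k_n (V_GS − V_TN)² = (V_DD − V_GS)/R.
Let x = V_GS − 1.09. Then 38.7 x² + x − 2.65 = 0, giving x = 0.249 V (positive root), so V_GS = 1.34 V.
I_D = (V_DD − V_GS)/R = (3.74 − 1.34) / 11.1 = 0.216 mA.

V_GS = 1.34 V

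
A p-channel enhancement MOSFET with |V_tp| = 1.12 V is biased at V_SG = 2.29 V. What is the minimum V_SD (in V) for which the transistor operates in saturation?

V_SD,sat = 1.17 V

The boundary between triode and saturation is V_SD = V_SG − |V_tp| = V_ov.
V_ov = 2.29 − 1.12 = 1.17 V.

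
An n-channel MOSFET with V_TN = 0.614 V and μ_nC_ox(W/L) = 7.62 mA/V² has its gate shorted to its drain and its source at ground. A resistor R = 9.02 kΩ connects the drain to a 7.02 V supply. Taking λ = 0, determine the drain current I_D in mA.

I_D = 0.664 mA

With gate tied to drain, V_GS = V_DS ≥ V_GS − V_TN, so the device is in saturation.
KCL at the drain: ½ k_n (V_GS − V_TN)² = (V_DD − V_GS)/R.
Let x = V_GS − 0.614. Then 34.4 x² + x − 6.406 = 0, giving x = 0.417 V (positive root), so V_GS = 1.03 V.
I_D = (V_DD − V_GS)/R = (7.02 − 1.03) / 9.02 = 0.664 mA.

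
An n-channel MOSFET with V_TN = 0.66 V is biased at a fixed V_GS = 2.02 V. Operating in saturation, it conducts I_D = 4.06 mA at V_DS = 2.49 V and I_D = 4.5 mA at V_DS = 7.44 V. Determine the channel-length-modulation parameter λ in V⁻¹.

With V_GS fixed, I_D ∝ (1 + λ V_DS) in saturation, so I_D2/I_D1 = (1 + λ V_DS2)/(1 + λ V_DS1).
4.5/4.06 = 1.108 = (1 + 7.44 λ)/(1 + 2.49 λ).
Solving: λ (I_D1 V_DS2 − I_D2 V_DS1) = I_D2 − I_D1, so λ = (4.5 − 4.06) / (4.06 × 7.44 − 4.5 × 2.49) = 0.44 / 19 = 0.0232 V⁻¹.

λ = 0.0232 V⁻¹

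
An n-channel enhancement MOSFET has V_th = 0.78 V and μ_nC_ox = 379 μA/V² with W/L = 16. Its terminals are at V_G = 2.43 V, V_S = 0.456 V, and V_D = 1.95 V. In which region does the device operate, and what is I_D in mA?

Saturation; I_D = 4.32 mA

V_GS = V_G − V_S = 2.43 − 0.456 = 1.97 V; V_DS = V_D − V_S = 1.95 − 0.456 = 1.49 V.
k_n = μ_nC_ox · (W/L) = 6.064 mA/V².
V_ov = V_GS − V_th = 1.97 − 0.78 = 1.19 V.
Since V_DS = 1.49 V ≥ V_ov = 1.19 V, the device is in saturation.
I_D = ½ k_n V_ov² = 0.5 × 6.064 × 1.19² = 4.32 mA.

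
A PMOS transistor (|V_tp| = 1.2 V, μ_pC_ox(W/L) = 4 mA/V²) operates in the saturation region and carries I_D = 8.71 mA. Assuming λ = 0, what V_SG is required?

In saturation I_D = ½ k_p (V_SG − |V_tp|)², so V_SG − |V_tp| = √(2 I_D / k_p) = √(2 × 8.71 / 4) = 2.09 V.
V_SG = 1.2 + 2.09 = 3.29 V.

V_SG = 3.29 V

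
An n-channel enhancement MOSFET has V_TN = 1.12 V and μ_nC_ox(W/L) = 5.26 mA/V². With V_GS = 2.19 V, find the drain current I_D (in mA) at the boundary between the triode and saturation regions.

At the boundary V_DS = V_ov = V_GS − V_TN = 2.19 − 1.12 = 1.07 V.
I_D = ½ k_n V_ov² = 0.5 × 5.26 × 1.07² = 3.01 mA.

I_D = 3.01 mA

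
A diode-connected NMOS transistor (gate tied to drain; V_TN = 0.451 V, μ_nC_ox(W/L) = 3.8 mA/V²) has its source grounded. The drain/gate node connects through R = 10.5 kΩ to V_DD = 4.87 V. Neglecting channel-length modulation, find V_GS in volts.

V_GS = 0.897 V

With gate tied to drain, V_GS = V_DS ≥ V_GS − V_TN, so the device is in saturation.
KCL at the drain: ½ k_n (V_GS − V_TN)² = (V_DD − V_GS)/R.
Let x = V_GS − 0.451. Then 19.9 x² + x − 4.419 = 0, giving x = 0.446 V (positive root), so V_GS = 0.897 V.
I_D = (V_DD − V_GS)/R = (4.87 − 0.897) / 10.5 = 0.378 mA.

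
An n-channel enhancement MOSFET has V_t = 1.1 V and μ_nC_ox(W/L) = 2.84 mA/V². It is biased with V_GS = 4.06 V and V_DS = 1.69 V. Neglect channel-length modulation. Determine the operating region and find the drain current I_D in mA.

Triode; I_D = 10.2 mA

V_ov = V_GS − V_t = 4.06 − 1.1 = 2.96 V.
Since V_DS = 1.69 V < V_ov = 2.96 V, the device is in the triode region.
I_D = k_n [V_ov · V_DS − ½ V_DS²] = 2.84 × [2.96 × 1.69 − 0.5 × 1.69²] = 10.2 mA.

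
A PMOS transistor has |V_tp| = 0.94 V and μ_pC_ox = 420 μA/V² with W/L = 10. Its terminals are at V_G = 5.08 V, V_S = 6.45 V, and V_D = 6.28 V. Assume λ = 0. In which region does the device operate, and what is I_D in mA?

Triode; I_D = 0.246 mA

V_SG = V_S − V_G = 6.45 − 5.08 = 1.37 V; V_SD = V_S − V_D = 6.45 − 6.28 = 0.17 V.
k_p = μ_pC_ox · (W/L) = 4.2 mA/V².
V_ov = V_SG − |V_tp| = 1.37 − 0.94 = 0.43 V.
Since V_SD = 0.17 V < V_ov = 0.43 V, the device is in the triode region.
I_D = k_p [V_ov · V_SD − ½ V_SD²] = 4.2 × [0.43 × 0.17 − 0.5 × 0.17²] = 0.246 mA.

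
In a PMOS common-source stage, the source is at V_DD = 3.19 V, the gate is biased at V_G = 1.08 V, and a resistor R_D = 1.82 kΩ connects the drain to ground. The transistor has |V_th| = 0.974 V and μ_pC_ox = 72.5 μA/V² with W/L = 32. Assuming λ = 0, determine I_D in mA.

I_D = 1.33 mA

V_SG = V_DD − V_G = 3.19 − 1.08 = 2.11 V, so V_ov = 2.11 − 0.974 = 1.14 V.
k_p = μ_pC_ox · (W/L) = 2.32 mA/V².
Assume saturation: I_D = ½ k_p V_ov² = 0.5 × 2.32 × 1.14² = 1.5 mA, giving V_SD = V_DD − I_D R_D = 3.19 − 1.5 × 1.82 = 0.466 V.
But 0.466 V < V_ov = 1.14 V, so the device is actually in triode.
In triode I_D = k_p[V_ov V_SD − ½ V_SD²] and I_D = (V_DD − V_SD)/R_D. Equating: 2.11 V_SD² − 5.797 V_SD + 3.19 = 0, giving V_SD = 0.762 V (the root below V_ov).
I_D = (3.19 − 0.762) / 1.82 = 1.33 mA.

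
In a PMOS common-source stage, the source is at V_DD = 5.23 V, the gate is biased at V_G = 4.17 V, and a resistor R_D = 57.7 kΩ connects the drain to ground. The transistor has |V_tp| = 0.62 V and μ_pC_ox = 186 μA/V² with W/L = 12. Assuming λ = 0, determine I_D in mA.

I_D = 0.0889 mA

V_SG = V_DD − V_G = 5.23 − 4.17 = 1.06 V, so V_ov = 1.06 − 0.62 = 0.44 V.
k_p = μ_pC_ox · (W/L) = 2.232 mA/V².
Assume saturation: I_D = ½ k_p V_ov² = 0.5 × 2.232 × 0.44² = 0.216 mA, giving V_SD = V_DD − I_D R_D = 5.23 − 0.216 × 57.7 = -7.24 V.
But -7.24 V < V_ov = 0.44 V, so the device is actually in triode.
In triode I_D = k_p[V_ov V_SD − ½ V_SD²] and I_D = (V_DD − V_SD)/R_D. Equating: 64.4 V_SD² − 57.67 V_SD + 5.23 = 0, giving V_SD = 0.102 V (the root below V_ov).
I_D = (5.23 − 0.102) / 57.7 = 0.0889 mA.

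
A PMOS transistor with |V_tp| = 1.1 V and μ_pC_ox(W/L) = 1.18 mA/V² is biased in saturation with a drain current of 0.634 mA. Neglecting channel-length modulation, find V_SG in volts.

V_SG = 2.14 V

In saturation I_D = ½ k_p (V_SG − |V_tp|)², so V_SG − |V_tp| = √(2 I_D / k_p) = √(2 × 0.634 / 1.18) = 1.04 V.
V_SG = 1.1 + 1.04 = 2.14 V.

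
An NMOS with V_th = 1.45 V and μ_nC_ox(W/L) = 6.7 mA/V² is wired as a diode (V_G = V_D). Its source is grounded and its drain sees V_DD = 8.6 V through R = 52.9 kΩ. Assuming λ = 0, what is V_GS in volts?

V_GS = 1.65 V

With gate tied to drain, V_GS = V_DS ≥ V_GS − V_th, so the device is in saturation.
KCL at the drain: ½ k_n (V_GS − V_th)² = (V_DD − V_GS)/R.
Let x = V_GS − 1.45. Then 177 x² + x − 7.15 = 0, giving x = 0.198 V (positive root), so V_GS = 1.65 V.
I_D = (V_DD − V_GS)/R = (8.6 − 1.65) / 52.9 = 0.131 mA.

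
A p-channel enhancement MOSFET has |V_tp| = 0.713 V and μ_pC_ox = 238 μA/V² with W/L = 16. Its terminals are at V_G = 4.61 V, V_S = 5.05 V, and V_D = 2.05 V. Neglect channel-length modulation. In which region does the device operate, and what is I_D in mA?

Cutoff; I_D = 0 mA

V_SG = V_S − V_G = 5.05 − 4.61 = 0.44 V; V_SD = V_S − V_D = 5.05 − 2.05 = 3 V.
V_SG = 0.44 V < |V_tp| = 0.713 V, so the transistor is in cutoff.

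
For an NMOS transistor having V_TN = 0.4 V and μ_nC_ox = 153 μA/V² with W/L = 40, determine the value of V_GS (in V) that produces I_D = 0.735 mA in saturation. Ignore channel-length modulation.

V_GS = 0.890 V

k_n = μ_nC_ox · (W/L) = 6.12 mA/V².
In saturation I_D = ½ k_n (V_GS − V_TN)², so V_GS − V_TN = √(2 I_D / k_n) = √(2 × 0.735 / 6.12) = 0.49 V.
V_GS = 0.4 + 0.49 = 0.89 V.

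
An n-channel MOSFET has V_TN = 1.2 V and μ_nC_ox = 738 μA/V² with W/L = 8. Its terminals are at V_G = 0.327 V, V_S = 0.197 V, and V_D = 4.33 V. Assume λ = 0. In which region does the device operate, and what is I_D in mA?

V_GS = V_G − V_S = 0.327 − 0.197 = 0.13 V; V_DS = V_D − V_S = 4.33 − 0.197 = 4.13 V.
V_GS = 0.13 V < V_TN = 1.2 V, so the transistor is in cutoff.

Cutoff; I_D = 0 mA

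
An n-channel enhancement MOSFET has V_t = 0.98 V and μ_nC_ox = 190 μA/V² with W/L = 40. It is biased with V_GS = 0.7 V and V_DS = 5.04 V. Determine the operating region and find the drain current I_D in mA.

Cutoff; I_D = 0 mA

V_GS = 0.7 V < V_t = 0.98 V, so the transistor is in cutoff.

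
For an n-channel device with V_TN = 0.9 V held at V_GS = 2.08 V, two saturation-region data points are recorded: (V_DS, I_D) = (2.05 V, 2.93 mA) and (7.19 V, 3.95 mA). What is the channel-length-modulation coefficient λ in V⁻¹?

λ = 0.0786 V⁻¹

With V_GS fixed, I_D ∝ (1 + λ V_DS) in saturation, so I_D2/I_D1 = (1 + λ V_DS2)/(1 + λ V_DS1).
3.95/2.93 = 1.348 = (1 + 7.19 λ)/(1 + 2.05 λ).
Solving: λ (I_D1 V_DS2 − I_D2 V_DS1) = I_D2 − I_D1, so λ = (3.95 − 2.93) / (2.93 × 7.19 − 3.95 × 2.05) = 1.02 / 13 = 0.0786 V⁻¹.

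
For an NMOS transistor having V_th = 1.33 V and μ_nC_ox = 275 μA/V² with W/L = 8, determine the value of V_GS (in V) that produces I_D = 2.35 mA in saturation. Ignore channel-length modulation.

V_GS = 2.79 V

k_n = μ_nC_ox · (W/L) = 2.2 mA/V².
In saturation I_D = ½ k_n (V_GS − V_th)², so V_GS − V_th = √(2 I_D / k_n) = √(2 × 2.35 / 2.2) = 1.46 V.
V_GS = 1.33 + 1.46 = 2.79 V.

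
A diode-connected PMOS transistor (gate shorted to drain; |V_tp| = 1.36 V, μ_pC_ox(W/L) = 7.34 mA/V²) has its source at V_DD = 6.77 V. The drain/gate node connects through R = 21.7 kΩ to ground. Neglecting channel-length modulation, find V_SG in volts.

V_SG = 1.61 V

With gate tied to drain, V_SG = V_SD ≥ V_SG − |V_tp|, so the device is in saturation.
KCL at the drain: ½ k_p (V_SG − |V_tp|)² = (V_DD − V_SG)/R.
Let x = V_SG − 1.36. Then 79.6 x² + x − 5.41 = 0, giving x = 0.254 V (positive root), so V_SG = 1.61 V.
I_D = (V_DD − V_SG)/R = (6.77 − 1.61) / 21.7 = 0.238 mA.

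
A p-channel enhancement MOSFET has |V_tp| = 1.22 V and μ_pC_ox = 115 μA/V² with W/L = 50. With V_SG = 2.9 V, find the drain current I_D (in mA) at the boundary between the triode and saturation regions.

At the boundary V_SD = V_ov = V_SG − |V_tp| = 2.9 − 1.22 = 1.68 V.
k_p = μ_pC_ox · (W/L) = 5.75 mA/V².
I_D = ½ k_p V_ov² = 0.5 × 5.75 × 1.68² = 8.11 mA.

I_D = 8.11 mA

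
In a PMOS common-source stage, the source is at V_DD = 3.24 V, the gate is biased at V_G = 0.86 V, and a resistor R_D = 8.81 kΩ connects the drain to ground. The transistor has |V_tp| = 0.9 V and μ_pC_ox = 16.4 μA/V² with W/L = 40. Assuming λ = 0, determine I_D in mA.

V_SG = V_DD − V_G = 3.24 − 0.86 = 2.38 V, so V_ov = 2.38 − 0.9 = 1.48 V.
k_p = μ_pC_ox · (W/L) = 0.656 mA/V².
Assume saturation: I_D = ½ k_p V_ov² = 0.5 × 0.656 × 1.48² = 0.718 mA, giving V_SD = V_DD − I_D R_D = 3.24 − 0.718 × 8.81 = -3.09 V.
But -3.09 V < V_ov = 1.48 V, so the device is actually in triode.
In triode I_D = k_p[V_ov V_SD − ½ V_SD²] and I_D = (V_DD − V_SD)/R_D. Equating: 2.89 V_SD² − 9.553 V_SD + 3.24 = 0, giving V_SD = 0.384 V (the root below V_ov).
I_D = (3.24 − 0.384) / 8.81 = 0.324 mA.

I_D = 0.324 mA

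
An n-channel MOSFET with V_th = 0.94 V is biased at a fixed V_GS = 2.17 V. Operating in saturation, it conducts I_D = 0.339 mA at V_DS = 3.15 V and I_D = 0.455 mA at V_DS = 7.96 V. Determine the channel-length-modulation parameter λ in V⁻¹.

With V_GS fixed, I_D ∝ (1 + λ V_DS) in saturation, so I_D2/I_D1 = (1 + λ V_DS2)/(1 + λ V_DS1).
0.455/0.339 = 1.342 = (1 + 7.96 λ)/(1 + 3.15 λ).
Solving: λ (I_D1 V_DS2 − I_D2 V_DS1) = I_D2 − I_D1, so λ = (0.455 − 0.339) / (0.339 × 7.96 − 0.455 × 3.15) = 0.116 / 1.27 = 0.0917 V⁻¹.

λ = 0.0917 V⁻¹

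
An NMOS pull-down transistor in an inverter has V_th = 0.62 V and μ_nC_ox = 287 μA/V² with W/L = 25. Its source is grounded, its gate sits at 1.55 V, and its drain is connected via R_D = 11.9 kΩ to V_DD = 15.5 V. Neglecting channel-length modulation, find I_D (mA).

I_D = 1.28 mA

V_GS = V_G = 1.55 V, so V_ov = 1.55 − 0.62 = 0.93 V.
k_n = μ_nC_ox · (W/L) = 7.175 mA/V².
Assume saturation: I_D = ½ k_n V_ov² = 0.5 × 7.175 × 0.93² = 3.1 mA, giving V_DS = V_DD − I_D R_D = 15.5 − 3.1 × 11.9 = -21.4 V.
But -21.4 V < V_ov = 0.93 V, so the device is actually in triode.
In triode I_D = k_n[V_ov V_DS − ½ V_DS²] and I_D = (V_DD − V_DS)/R_D. Equating: 42.7 V_DS² − 80.41 V_DS + 15.5 = 0, giving V_DS = 0.218 V (the root below V_ov).
I_D = (15.5 − 0.218) / 11.9 = 1.28 mA.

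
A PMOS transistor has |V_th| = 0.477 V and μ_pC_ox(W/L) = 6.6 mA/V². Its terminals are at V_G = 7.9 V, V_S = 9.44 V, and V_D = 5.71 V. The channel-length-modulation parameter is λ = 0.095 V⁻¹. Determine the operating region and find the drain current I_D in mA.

Saturation; I_D = 5.05 mA

V_SG = V_S − V_G = 9.44 − 7.9 = 1.54 V; V_SD = V_S − V_D = 9.44 − 5.71 = 3.73 V.
V_ov = V_SG − |V_th| = 1.54 − 0.477 = 1.06 V.
Since V_SD = 3.73 V ≥ V_ov = 1.06 V, the device is in saturation.
I_D = ½ k_p V_ov² (1 + λ V_SD) = 0.5 × 6.6 × 1.06² × (1 + 0.095 × 3.73) = 5.05 mA.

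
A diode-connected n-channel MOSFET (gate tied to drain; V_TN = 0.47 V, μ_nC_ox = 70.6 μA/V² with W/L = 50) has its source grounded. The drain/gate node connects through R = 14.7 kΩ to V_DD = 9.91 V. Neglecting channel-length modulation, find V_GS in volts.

With gate tied to drain, V_GS = V_DS ≥ V_GS − V_TN, so the device is in saturation.
k_n = μ_nC_ox · (W/L) = 3.53 mA/V².
KCL at the drain: ½ k_n (V_GS − V_TN)² = (V_DD − V_GS)/R.
Let x = V_GS − 0.47. Then 25.9 x² + x − 9.44 = 0, giving x = 0.584 V (positive root), so V_GS = 1.05 V.
I_D = (V_DD − V_GS)/R = (9.91 − 1.05) / 14.7 = 0.602 mA.

V_GS = 1.05 V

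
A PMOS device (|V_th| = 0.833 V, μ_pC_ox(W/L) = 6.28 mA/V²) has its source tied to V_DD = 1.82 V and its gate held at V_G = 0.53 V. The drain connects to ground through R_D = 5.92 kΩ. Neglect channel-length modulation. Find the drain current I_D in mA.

V_SG = V_DD − V_G = 1.82 − 0.53 = 1.29 V, so V_ov = 1.29 − 0.833 = 0.457 V.
Assume saturation: I_D = ½ k_p V_ov² = 0.5 × 6.28 × 0.457² = 0.656 mA, giving V_SD = V_DD − I_D R_D = 1.82 − 0.656 × 5.92 = -2.06 V.
But -2.06 V < V_ov = 0.457 V, so the device is actually in triode.
In triode I_D = k_p[V_ov V_SD − ½ V_SD²] and I_D = (V_DD − V_SD)/R_D. Equating: 18.6 V_SD² − 17.99 V_SD + 1.82 = 0, giving V_SD = 0.115 V (the root below V_ov).
I_D = (1.82 − 0.115) / 5.92 = 0.288 mA.

I_D = 0.288 mA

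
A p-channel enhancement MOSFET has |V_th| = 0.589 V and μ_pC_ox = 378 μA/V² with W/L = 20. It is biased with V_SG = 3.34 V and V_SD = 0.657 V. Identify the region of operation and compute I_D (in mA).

Triode; I_D = 12.0 mA

k_p = μ_pC_ox · (W/L) = 7.56 mA/V².
V_ov = V_SG − |V_th| = 3.34 − 0.589 = 2.75 V.
Since V_SD = 0.657 V < V_ov = 2.75 V, the device is in the triode region.
I_D = k_p [V_ov · V_SD − ½ V_SD²] = 7.56 × [2.75 × 0.657 − 0.5 × 0.657²] = 12 mA.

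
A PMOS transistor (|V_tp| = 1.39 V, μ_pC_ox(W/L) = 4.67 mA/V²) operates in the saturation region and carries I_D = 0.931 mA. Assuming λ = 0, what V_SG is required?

V_SG = 2.02 V

In saturation I_D = ½ k_p (V_SG − |V_tp|)², so V_SG − |V_tp| = √(2 I_D / k_p) = √(2 × 0.931 / 4.67) = 0.631 V.
V_SG = 1.39 + 0.631 = 2.02 V.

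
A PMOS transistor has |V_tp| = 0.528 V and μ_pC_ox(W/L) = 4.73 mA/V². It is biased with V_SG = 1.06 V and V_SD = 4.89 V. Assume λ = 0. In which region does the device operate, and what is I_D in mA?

V_ov = V_SG − |V_tp| = 1.06 − 0.528 = 0.532 V.
Since V_SD = 4.89 V ≥ V_ov = 0.532 V, the device is in saturation.
I_D = ½ k_p V_ov² = 0.5 × 4.73 × 0.532² = 0.669 mA.

Saturation; I_D = 0.669 mA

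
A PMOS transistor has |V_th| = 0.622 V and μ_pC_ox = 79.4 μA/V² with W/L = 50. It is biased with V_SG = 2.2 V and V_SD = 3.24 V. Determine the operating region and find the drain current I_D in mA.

k_p = μ_pC_ox · (W/L) = 3.97 mA/V².
V_ov = V_SG − |V_th| = 2.2 − 0.622 = 1.58 V.
Since V_SD = 3.24 V ≥ V_ov = 1.58 V, the device is in saturation.
I_D = ½ k_p V_ov² = 0.5 × 3.97 × 1.58² = 4.94 mA.

Saturation; I_D = 4.94 mA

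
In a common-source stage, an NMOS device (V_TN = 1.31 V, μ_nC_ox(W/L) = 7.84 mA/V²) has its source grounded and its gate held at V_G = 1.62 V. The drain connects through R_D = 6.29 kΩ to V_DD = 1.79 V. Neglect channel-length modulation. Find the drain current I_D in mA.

I_D = 0.262 mA

V_GS = V_G = 1.62 V, so V_ov = 1.62 − 1.31 = 0.31 V.
Assume saturation: I_D = ½ k_n V_ov² = 0.5 × 7.84 × 0.31² = 0.377 mA, giving V_DS = V_DD − I_D R_D = 1.79 − 0.377 × 6.29 = -0.58 V.
But -0.58 V < V_ov = 0.31 V, so the device is actually in triode.
In triode I_D = k_n[V_ov V_DS − ½ V_DS²] and I_D = (V_DD − V_DS)/R_D. Equating: 24.7 V_DS² − 16.29 V_DS + 1.79 = 0, giving V_DS = 0.139 V (the root below V_ov).
I_D = (1.79 − 0.139) / 6.29 = 0.262 mA.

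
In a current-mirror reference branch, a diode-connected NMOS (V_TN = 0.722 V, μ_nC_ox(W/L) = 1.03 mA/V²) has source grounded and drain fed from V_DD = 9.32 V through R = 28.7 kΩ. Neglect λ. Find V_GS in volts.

V_GS = 1.45 V

With gate tied to drain, V_GS = V_DS ≥ V_GS − V_TN, so the device is in saturation.
KCL at the drain: ½ k_n (V_GS − V_TN)² = (V_DD − V_GS)/R.
Let x = V_GS − 0.722. Then 14.8 x² + x − 8.598 = 0, giving x = 0.73 V (positive root), so V_GS = 1.45 V.
I_D = (V_DD − V_GS)/R = (9.32 − 1.45) / 28.7 = 0.274 mA.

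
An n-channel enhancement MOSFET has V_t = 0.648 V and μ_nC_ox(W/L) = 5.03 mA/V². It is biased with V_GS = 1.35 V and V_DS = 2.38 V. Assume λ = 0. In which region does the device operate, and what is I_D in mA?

Saturation; I_D = 1.24 mA

V_ov = V_GS − V_t = 1.35 − 0.648 = 0.702 V.
Since V_DS = 2.38 V ≥ V_ov = 0.702 V, the device is in saturation.
I_D = ½ k_n V_ov² = 0.5 × 5.03 × 0.702² = 1.24 mA.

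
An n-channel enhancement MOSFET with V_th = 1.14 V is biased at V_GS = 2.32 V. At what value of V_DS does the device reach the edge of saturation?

V_DS,sat = 1.18 V

The boundary between triode and saturation is V_DS = V_GS − V_th = V_ov.
V_ov = 2.32 − 1.14 = 1.18 V.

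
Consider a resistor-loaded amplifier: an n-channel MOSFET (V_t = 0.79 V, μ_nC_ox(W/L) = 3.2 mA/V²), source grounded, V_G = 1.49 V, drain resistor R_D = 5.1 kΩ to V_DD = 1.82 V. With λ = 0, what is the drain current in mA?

I_D = 0.325 mA

V_GS = V_G = 1.49 V, so V_ov = 1.49 − 0.79 = 0.7 V.
Assume saturation: I_D = ½ k_n V_ov² = 0.5 × 3.2 × 0.7² = 0.784 mA, giving V_DS = V_DD − I_D R_D = 1.82 − 0.784 × 5.1 = -2.18 V.
But -2.18 V < V_ov = 0.7 V, so the device is actually in triode.
In triode I_D = k_n[V_ov V_DS − ½ V_DS²] and I_D = (V_DD − V_DS)/R_D. Equating: 8.16 V_DS² − 12.42 V_DS + 1.82 = 0, giving V_DS = 0.164 V (the root below V_ov).
I_D = (1.82 − 0.164) / 5.1 = 0.325 mA.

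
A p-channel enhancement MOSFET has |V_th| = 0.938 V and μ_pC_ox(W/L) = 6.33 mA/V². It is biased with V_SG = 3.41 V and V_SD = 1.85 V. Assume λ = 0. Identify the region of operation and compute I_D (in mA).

V_ov = V_SG − |V_th| = 3.41 − 0.938 = 2.47 V.
Since V_SD = 1.85 V < V_ov = 2.47 V, the device is in the triode region.
I_D = k_p [V_ov · V_SD − ½ V_SD²] = 6.33 × [2.47 × 1.85 − 0.5 × 1.85²] = 18.1 mA.

Triode; I_D = 18.1 mA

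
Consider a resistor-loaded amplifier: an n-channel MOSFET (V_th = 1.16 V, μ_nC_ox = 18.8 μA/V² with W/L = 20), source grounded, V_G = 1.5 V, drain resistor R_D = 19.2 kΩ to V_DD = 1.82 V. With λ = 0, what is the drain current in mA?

I_D = 0.0217 mA

V_GS = V_G = 1.5 V, so V_ov = 1.5 − 1.16 = 0.34 V.
k_n = μ_nC_ox · (W/L) = 0.376 mA/V².
Assume saturation: I_D = ½ k_n V_ov² = 0.5 × 0.376 × 0.34² = 0.0217 mA, giving V_DS = V_DD − I_D R_D = 1.82 − 0.0217 × 19.2 = 1.4 V.
V_DS = 1.4 V ≥ V_ov = 0.34 V, confirming saturation.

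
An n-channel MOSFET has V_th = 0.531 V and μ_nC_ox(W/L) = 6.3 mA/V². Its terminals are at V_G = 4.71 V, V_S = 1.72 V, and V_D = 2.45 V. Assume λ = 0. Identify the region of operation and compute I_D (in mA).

V_GS = V_G − V_S = 4.71 − 1.72 = 2.99 V; V_DS = V_D − V_S = 2.45 − 1.72 = 0.73 V.
V_ov = V_GS − V_th = 2.99 − 0.531 = 2.46 V.
Since V_DS = 0.73 V < V_ov = 2.46 V, the device is in the triode region.
I_D = k_n [V_ov · V_DS − ½ V_DS²] = 6.3 × [2.46 × 0.73 − 0.5 × 0.73²] = 9.63 mA.

Triode; I_D = 9.63 mA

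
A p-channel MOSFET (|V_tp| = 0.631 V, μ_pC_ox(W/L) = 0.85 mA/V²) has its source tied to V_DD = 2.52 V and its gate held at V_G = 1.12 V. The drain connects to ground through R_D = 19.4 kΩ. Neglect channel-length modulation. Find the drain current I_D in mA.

I_D = 0.119 mA

V_SG = V_DD − V_G = 2.52 − 1.12 = 1.4 V, so V_ov = 1.4 − 0.631 = 0.769 V.
Assume saturation: I_D = ½ k_p V_ov² = 0.5 × 0.85 × 0.769² = 0.251 mA, giving V_SD = V_DD − I_D R_D = 2.52 − 0.251 × 19.4 = -2.36 V.
But -2.36 V < V_ov = 0.769 V, so the device is actually in triode.
In triode I_D = k_p[V_ov V_SD − ½ V_SD²] and I_D = (V_DD − V_SD)/R_D. Equating: 8.24 V_SD² − 13.68 V_SD + 2.52 = 0, giving V_SD = 0.211 V (the root below V_ov).
I_D = (2.52 − 0.211) / 19.4 = 0.119 mA.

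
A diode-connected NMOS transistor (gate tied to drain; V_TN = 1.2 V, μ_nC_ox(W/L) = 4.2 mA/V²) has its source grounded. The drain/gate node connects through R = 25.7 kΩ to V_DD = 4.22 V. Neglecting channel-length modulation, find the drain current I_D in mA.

With gate tied to drain, V_GS = V_DS ≥ V_GS − V_TN, so the device is in saturation.
KCL at the drain: ½ k_n (V_GS − V_TN)² = (V_DD − V_GS)/R.
Let x = V_GS − 1.2. Then 54 x² + x − 3.02 = 0, giving x = 0.227 V (positive root), so V_GS = 1.43 V.
I_D = (V_DD − V_GS)/R = (4.22 − 1.43) / 25.7 = 0.109 mA.

I_D = 0.109 mA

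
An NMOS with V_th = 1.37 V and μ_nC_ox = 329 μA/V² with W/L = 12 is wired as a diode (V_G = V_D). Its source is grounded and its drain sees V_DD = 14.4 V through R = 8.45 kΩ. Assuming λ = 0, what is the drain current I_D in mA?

With gate tied to drain, V_GS = V_DS ≥ V_GS − V_th, so the device is in saturation.
k_n = μ_nC_ox · (W/L) = 3.948 mA/V².
KCL at the drain: ½ k_n (V_GS − V_th)² = (V_DD − V_GS)/R.
Let x = V_GS − 1.37. Then 16.7 x² + x − 13.03 = 0, giving x = 0.854 V (positive root), so V_GS = 2.22 V.
I_D = (V_DD − V_GS)/R = (14.4 − 2.22) / 8.45 = 1.44 mA.

I_D = 1.44 mA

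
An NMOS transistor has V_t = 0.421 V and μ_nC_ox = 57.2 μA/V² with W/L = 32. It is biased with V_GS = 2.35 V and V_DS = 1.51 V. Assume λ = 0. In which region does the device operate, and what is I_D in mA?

k_n = μ_nC_ox · (W/L) = 1.83 mA/V².
V_ov = V_GS − V_t = 2.35 − 0.421 = 1.93 V.
Since V_DS = 1.51 V < V_ov = 1.93 V, the device is in the triode region.
I_D = k_n [V_ov · V_DS − ½ V_DS²] = 1.83 × [1.93 × 1.51 − 0.5 × 1.51²] = 3.24 mA.

Triode; I_D = 3.24 mA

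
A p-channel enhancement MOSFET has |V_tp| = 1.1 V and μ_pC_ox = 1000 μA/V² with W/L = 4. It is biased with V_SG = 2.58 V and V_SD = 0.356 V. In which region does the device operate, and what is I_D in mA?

Triode; I_D = 1.85 mA

k_p = μ_pC_ox · (W/L) = 4 mA/V².
V_ov = V_SG − |V_tp| = 2.58 − 1.1 = 1.48 V.
Since V_SD = 0.356 V < V_ov = 1.48 V, the device is in the triode region.
I_D = k_p [V_ov · V_SD − ½ V_SD²] = 4 × [1.48 × 0.356 − 0.5 × 0.356²] = 1.85 mA.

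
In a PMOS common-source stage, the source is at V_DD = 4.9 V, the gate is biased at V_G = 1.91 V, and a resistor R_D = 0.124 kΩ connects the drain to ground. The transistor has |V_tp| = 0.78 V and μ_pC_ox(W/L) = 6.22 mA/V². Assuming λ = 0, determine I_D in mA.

V_SG = V_DD − V_G = 4.9 − 1.91 = 2.99 V, so V_ov = 2.99 − 0.78 = 2.21 V.
Assume saturation: I_D = ½ k_p V_ov² = 0.5 × 6.22 × 2.21² = 15.2 mA, giving V_SD = V_DD − I_D R_D = 4.9 − 15.2 × 0.124 = 3.02 V.
V_SD = 3.02 V ≥ V_ov = 2.21 V, confirming saturation.

I_D = 15.2 mA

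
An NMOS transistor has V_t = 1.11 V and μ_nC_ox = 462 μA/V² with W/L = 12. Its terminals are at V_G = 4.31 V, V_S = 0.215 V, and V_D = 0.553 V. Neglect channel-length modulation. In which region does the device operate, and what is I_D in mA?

V_GS = V_G − V_S = 4.31 − 0.215 = 4.09 V; V_DS = V_D − V_S = 0.553 − 0.215 = 0.338 V.
k_n = μ_nC_ox · (W/L) = 5.544 mA/V².
V_ov = V_GS − V_t = 4.09 − 1.11 = 2.98 V.
Since V_DS = 0.338 V < V_ov = 2.98 V, the device is in the triode region.
I_D = k_n [V_ov · V_DS − ½ V_DS²] = 5.544 × [2.98 × 0.338 − 0.5 × 0.338²] = 5.28 mA.

Triode; I_D = 5.28 mA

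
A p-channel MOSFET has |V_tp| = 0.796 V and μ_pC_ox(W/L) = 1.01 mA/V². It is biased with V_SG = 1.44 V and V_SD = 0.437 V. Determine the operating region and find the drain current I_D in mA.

Triode; I_D = 0.188 mA

V_ov = V_SG − |V_tp| = 1.44 − 0.796 = 0.644 V.
Since V_SD = 0.437 V < V_ov = 0.644 V, the device is in the triode region.
I_D = k_p [V_ov · V_SD − ½ V_SD²] = 1.01 × [0.644 × 0.437 − 0.5 × 0.437²] = 0.188 mA.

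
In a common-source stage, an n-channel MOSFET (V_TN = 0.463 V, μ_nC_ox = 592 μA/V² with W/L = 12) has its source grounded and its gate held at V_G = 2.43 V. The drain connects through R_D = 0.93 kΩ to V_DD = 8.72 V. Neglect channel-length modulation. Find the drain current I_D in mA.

I_D = 8.56 mA

V_GS = V_G = 2.43 V, so V_ov = 2.43 − 0.463 = 1.97 V.
k_n = μ_nC_ox · (W/L) = 7.104 mA/V².
Assume saturation: I_D = ½ k_n V_ov² = 0.5 × 7.104 × 1.97² = 13.7 mA, giving V_DS = V_DD − I_D R_D = 8.72 − 13.7 × 0.93 = -4.06 V.
But -4.06 V < V_ov = 1.97 V, so the device is actually in triode.
In triode I_D = k_n[V_ov V_DS − ½ V_DS²] and I_D = (V_DD − V_DS)/R_D. Equating: 3.3 V_DS² − 14 V_DS + 8.72 = 0, giving V_DS = 0.759 V (the root below V_ov).
I_D = (8.72 − 0.759) / 0.93 = 8.56 mA.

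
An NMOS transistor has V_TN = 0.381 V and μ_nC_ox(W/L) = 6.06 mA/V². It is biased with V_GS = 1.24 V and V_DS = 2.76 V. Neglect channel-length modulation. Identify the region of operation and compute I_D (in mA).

V_ov = V_GS − V_TN = 1.24 − 0.381 = 0.859 V.
Since V_DS = 2.76 V ≥ V_ov = 0.859 V, the device is in saturation.
I_D = ½ k_n V_ov² = 0.5 × 6.06 × 0.859² = 2.24 mA.

Saturation; I_D = 2.24 mA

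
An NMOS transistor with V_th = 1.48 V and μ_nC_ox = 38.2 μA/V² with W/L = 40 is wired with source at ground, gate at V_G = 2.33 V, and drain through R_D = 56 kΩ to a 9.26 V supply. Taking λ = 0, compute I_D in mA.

I_D = 0.163 mA

V_GS = V_G = 2.33 V, so V_ov = 2.33 − 1.48 = 0.85 V.
k_n = μ_nC_ox · (W/L) = 1.528 mA/V².
Assume saturation: I_D = ½ k_n V_ov² = 0.5 × 1.528 × 0.85² = 0.552 mA, giving V_DS = V_DD − I_D R_D = 9.26 − 0.552 × 56 = -21.7 V.
But -21.7 V < V_ov = 0.85 V, so the device is actually in triode.
In triode I_D = k_n[V_ov V_DS − ½ V_DS²] and I_D = (V_DD − V_DS)/R_D. Equating: 42.8 V_DS² − 73.73 V_DS + 9.26 = 0, giving V_DS = 0.136 V (the root below V_ov).
I_D = (9.26 − 0.136) / 56 = 0.163 mA.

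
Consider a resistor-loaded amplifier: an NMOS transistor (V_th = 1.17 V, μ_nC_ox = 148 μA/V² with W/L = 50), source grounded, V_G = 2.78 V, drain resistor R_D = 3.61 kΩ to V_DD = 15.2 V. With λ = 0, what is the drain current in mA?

V_GS = V_G = 2.78 V, so V_ov = 2.78 − 1.17 = 1.61 V.
k_n = μ_nC_ox · (W/L) = 7.4 mA/V².
Assume saturation: I_D = ½ k_n V_ov² = 0.5 × 7.4 × 1.61² = 9.59 mA, giving V_DS = V_DD − I_D R_D = 15.2 − 9.59 × 3.61 = -19.4 V.
But -19.4 V < V_ov = 1.61 V, so the device is actually in triode.
In triode I_D = k_n[V_ov V_DS − ½ V_DS²] and I_D = (V_DD − V_DS)/R_D. Equating: 13.4 V_DS² − 44.01 V_DS + 15.2 = 0, giving V_DS = 0.392 V (the root below V_ov).
I_D = (15.2 − 0.392) / 3.61 = 4.1 mA.

I_D = 4.10 mA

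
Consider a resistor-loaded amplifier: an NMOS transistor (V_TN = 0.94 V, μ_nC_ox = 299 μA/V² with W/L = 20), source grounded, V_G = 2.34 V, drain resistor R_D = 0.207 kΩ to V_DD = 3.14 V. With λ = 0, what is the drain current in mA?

V_GS = V_G = 2.34 V, so V_ov = 2.34 − 0.94 = 1.4 V.
k_n = μ_nC_ox · (W/L) = 5.98 mA/V².
Assume saturation: I_D = ½ k_n V_ov² = 0.5 × 5.98 × 1.4² = 5.86 mA, giving V_DS = V_DD − I_D R_D = 3.14 − 5.86 × 0.207 = 1.93 V.
V_DS = 1.93 V ≥ V_ov = 1.4 V, confirming saturation.

I_D = 5.86 mA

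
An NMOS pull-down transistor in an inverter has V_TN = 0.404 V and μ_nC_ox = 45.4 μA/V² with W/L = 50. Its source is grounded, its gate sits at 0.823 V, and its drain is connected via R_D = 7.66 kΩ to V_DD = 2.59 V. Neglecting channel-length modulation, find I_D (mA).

I_D = 0.199 mA

V_GS = V_G = 0.823 V, so V_ov = 0.823 − 0.404 = 0.419 V.
k_n = μ_nC_ox · (W/L) = 2.27 mA/V².
Assume saturation: I_D = ½ k_n V_ov² = 0.5 × 2.27 × 0.419² = 0.199 mA, giving V_DS = V_DD − I_D R_D = 2.59 − 0.199 × 7.66 = 1.06 V.
V_DS = 1.06 V ≥ V_ov = 0.419 V, confirming saturation.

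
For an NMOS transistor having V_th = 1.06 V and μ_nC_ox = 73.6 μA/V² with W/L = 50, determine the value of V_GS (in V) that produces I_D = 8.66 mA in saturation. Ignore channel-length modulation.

k_n = μ_nC_ox · (W/L) = 3.68 mA/V².
In saturation I_D = ½ k_n (V_GS − V_th)², so V_GS − V_th = √(2 I_D / k_n) = √(2 × 8.66 / 3.68) = 2.17 V.
V_GS = 1.06 + 2.17 = 3.23 V.

V_GS = 3.23 V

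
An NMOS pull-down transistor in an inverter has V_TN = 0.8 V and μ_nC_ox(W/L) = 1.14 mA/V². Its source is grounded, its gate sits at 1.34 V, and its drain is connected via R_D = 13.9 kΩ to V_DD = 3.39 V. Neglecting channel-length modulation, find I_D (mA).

I_D = 0.166 mA

V_GS = V_G = 1.34 V, so V_ov = 1.34 − 0.8 = 0.54 V.
Assume saturation: I_D = ½ k_n V_ov² = 0.5 × 1.14 × 0.54² = 0.166 mA, giving V_DS = V_DD − I_D R_D = 3.39 − 0.166 × 13.9 = 1.08 V.
V_DS = 1.08 V ≥ V_ov = 0.54 V, confirming saturation.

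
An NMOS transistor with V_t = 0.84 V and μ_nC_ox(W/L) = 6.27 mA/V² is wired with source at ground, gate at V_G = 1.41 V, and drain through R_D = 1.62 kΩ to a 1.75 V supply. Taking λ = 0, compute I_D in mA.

I_D = 0.865 mA

V_GS = V_G = 1.41 V, so V_ov = 1.41 − 0.84 = 0.57 V.
Assume saturation: I_D = ½ k_n V_ov² = 0.5 × 6.27 × 0.57² = 1.02 mA, giving V_DS = V_DD − I_D R_D = 1.75 − 1.02 × 1.62 = 0.0999 V.
But 0.0999 V < V_ov = 0.57 V, so the device is actually in triode.
In triode I_D = k_n[V_ov V_DS − ½ V_DS²] and I_D = (V_DD − V_DS)/R_D. Equating: 5.08 V_DS² − 6.79 V_DS + 1.75 = 0, giving V_DS = 0.349 V (the root below V_ov).
I_D = (1.75 − 0.349) / 1.62 = 0.865 mA.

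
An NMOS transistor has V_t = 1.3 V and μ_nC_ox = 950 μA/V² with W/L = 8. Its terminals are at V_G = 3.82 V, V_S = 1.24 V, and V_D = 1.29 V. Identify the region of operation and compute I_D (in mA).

Triode; I_D = 0.477 mA

V_GS = V_G − V_S = 3.82 − 1.24 = 2.58 V; V_DS = V_D − V_S = 1.29 − 1.24 = 0.05 V.
k_n = μ_nC_ox · (W/L) = 7.6 mA/V².
V_ov = V_GS − V_t = 2.58 − 1.3 = 1.28 V.
Since V_DS = 0.05 V < V_ov = 1.28 V, the device is in the triode region.
I_D = k_n [V_ov · V_DS − ½ V_DS²] = 7.6 × [1.28 × 0.05 − 0.5 × 0.05²] = 0.477 mA.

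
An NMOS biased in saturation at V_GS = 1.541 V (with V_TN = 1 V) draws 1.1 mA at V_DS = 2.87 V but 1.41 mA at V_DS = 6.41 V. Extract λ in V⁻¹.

With V_GS fixed, I_D ∝ (1 + λ V_DS) in saturation, so I_D2/I_D1 = (1 + λ V_DS2)/(1 + λ V_DS1).
1.41/1.1 = 1.282 = (1 + 6.41 λ)/(1 + 2.87 λ).
Solving: λ (I_D1 V_DS2 − I_D2 V_DS1) = I_D2 − I_D1, so λ = (1.41 − 1.1) / (1.1 × 6.41 − 1.41 × 2.87) = 0.31 / 3 = 0.103 V⁻¹.

λ = 0.103 V⁻¹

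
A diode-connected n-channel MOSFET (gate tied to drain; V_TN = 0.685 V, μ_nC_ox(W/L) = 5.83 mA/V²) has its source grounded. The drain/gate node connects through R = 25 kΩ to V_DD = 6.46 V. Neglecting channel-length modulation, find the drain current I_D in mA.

I_D = 0.220 mA

With gate tied to drain, V_GS = V_DS ≥ V_GS − V_TN, so the device is in saturation.
KCL at the drain: ½ k_n (V_GS − V_TN)² = (V_DD − V_GS)/R.
Let x = V_GS − 0.685. Then 72.9 x² + x − 5.775 = 0, giving x = 0.275 V (positive root), so V_GS = 0.96 V.
I_D = (V_DD − V_GS)/R = (6.46 − 0.96) / 25 = 0.22 mA.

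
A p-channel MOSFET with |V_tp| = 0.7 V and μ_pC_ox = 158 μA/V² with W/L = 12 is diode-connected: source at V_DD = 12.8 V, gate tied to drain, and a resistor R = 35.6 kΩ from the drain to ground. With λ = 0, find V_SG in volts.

V_SG = 1.28 V

With gate tied to drain, V_SG = V_SD ≥ V_SG − |V_tp|, so the device is in saturation.
k_p = μ_pC_ox · (W/L) = 1.896 mA/V².
KCL at the drain: ½ k_p (V_SG − |V_tp|)² = (V_DD − V_SG)/R.
Let x = V_SG − 0.7. Then 33.7 x² + x − 12.1 = 0, giving x = 0.584 V (positive root), so V_SG = 1.28 V.
I_D = (V_DD − V_SG)/R = (12.8 − 1.28) / 35.6 = 0.323 mA.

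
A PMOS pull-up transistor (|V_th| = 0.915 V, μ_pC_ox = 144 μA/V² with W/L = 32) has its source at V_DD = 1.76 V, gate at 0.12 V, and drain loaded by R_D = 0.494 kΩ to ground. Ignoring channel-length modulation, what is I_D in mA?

V_SG = V_DD − V_G = 1.76 − 0.12 = 1.64 V, so V_ov = 1.64 − 0.915 = 0.725 V.
k_p = μ_pC_ox · (W/L) = 4.608 mA/V².
Assume saturation: I_D = ½ k_p V_ov² = 0.5 × 4.608 × 0.725² = 1.21 mA, giving V_SD = V_DD − I_D R_D = 1.76 − 1.21 × 0.494 = 1.16 V.
V_SD = 1.16 V ≥ V_ov = 0.725 V, confirming saturation.

I_D = 1.21 mA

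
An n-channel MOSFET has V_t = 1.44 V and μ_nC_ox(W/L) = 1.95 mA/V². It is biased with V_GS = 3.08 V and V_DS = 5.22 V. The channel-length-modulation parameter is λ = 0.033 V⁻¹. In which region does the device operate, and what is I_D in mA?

Saturation; I_D = 3.07 mA

V_ov = V_GS − V_t = 3.08 − 1.44 = 1.64 V.
Since V_DS = 5.22 V ≥ V_ov = 1.64 V, the device is in saturation.
I_D = ½ k_n V_ov² (1 + λ V_DS) = 0.5 × 1.95 × 1.64² × (1 + 0.033 × 5.22) = 3.07 mA.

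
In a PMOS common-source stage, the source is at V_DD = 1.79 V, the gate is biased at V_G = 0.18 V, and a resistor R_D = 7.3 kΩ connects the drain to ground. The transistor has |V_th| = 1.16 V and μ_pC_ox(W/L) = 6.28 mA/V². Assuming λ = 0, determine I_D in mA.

V_SG = V_DD − V_G = 1.79 − 0.18 = 1.61 V, so V_ov = 1.61 − 1.16 = 0.45 V.
Assume saturation: I_D = ½ k_p V_ov² = 0.5 × 6.28 × 0.45² = 0.636 mA, giving V_SD = V_DD − I_D R_D = 1.79 − 0.636 × 7.3 = -2.85 V.
But -2.85 V < V_ov = 0.45 V, so the device is actually in triode.
In triode I_D = k_p[V_ov V_SD − ½ V_SD²] and I_D = (V_DD − V_SD)/R_D. Equating: 22.9 V_SD² − 21.63 V_SD + 1.79 = 0, giving V_SD = 0.0917 V (the root below V_ov).
I_D = (1.79 − 0.0917) / 7.3 = 0.233 mA.

I_D = 0.233 mA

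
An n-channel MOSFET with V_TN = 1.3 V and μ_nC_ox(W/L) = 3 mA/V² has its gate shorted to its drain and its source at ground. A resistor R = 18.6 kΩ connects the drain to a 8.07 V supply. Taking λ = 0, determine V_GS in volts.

With gate tied to drain, V_GS = V_DS ≥ V_GS − V_TN, so the device is in saturation.
KCL at the drain: ½ k_n (V_GS − V_TN)² = (V_DD − V_GS)/R.
Let x = V_GS − 1.3. Then 27.9 x² + x − 6.77 = 0, giving x = 0.475 V (positive root), so V_GS = 1.78 V.
I_D = (V_DD − V_GS)/R = (8.07 − 1.78) / 18.6 = 0.338 mA.

V_GS = 1.78 V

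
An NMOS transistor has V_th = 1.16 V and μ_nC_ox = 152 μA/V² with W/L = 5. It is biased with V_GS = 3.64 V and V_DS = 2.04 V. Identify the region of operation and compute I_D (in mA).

k_n = μ_nC_ox · (W/L) = 0.76 mA/V².
V_ov = V_GS − V_th = 3.64 − 1.16 = 2.48 V.
Since V_DS = 2.04 V < V_ov = 2.48 V, the device is in the triode region.
I_D = k_n [V_ov · V_DS − ½ V_DS²] = 0.76 × [2.48 × 2.04 − 0.5 × 2.04²] = 2.26 mA.

Triode; I_D = 2.26 mA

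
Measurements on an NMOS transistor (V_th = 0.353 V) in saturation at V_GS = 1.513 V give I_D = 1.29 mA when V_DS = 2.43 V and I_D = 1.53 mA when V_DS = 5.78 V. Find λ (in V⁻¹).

λ = 0.0642 V⁻¹

With V_GS fixed, I_D ∝ (1 + λ V_DS) in saturation, so I_D2/I_D1 = (1 + λ V_DS2)/(1 + λ V_DS1).
1.53/1.29 = 1.186 = (1 + 5.78 λ)/(1 + 2.43 λ).
Solving: λ (I_D1 V_DS2 − I_D2 V_DS1) = I_D2 − I_D1, so λ = (1.53 − 1.29) / (1.29 × 5.78 − 1.53 × 2.43) = 0.24 / 3.74 = 0.0642 V⁻¹.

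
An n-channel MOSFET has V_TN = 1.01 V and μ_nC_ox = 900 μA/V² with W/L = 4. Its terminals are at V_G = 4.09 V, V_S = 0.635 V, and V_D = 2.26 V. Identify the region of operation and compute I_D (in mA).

V_GS = V_G − V_S = 4.09 − 0.635 = 3.46 V; V_DS = V_D − V_S = 2.26 − 0.635 = 1.62 V.
k_n = μ_nC_ox · (W/L) = 3.6 mA/V².
V_ov = V_GS − V_TN = 3.46 − 1.01 = 2.45 V.
Since V_DS = 1.62 V < V_ov = 2.45 V, the device is in the triode region.
I_D = k_n [V_ov · V_DS − ½ V_DS²] = 3.6 × [2.45 × 1.62 − 0.5 × 1.62²] = 9.55 mA.

Triode; I_D = 9.55 mA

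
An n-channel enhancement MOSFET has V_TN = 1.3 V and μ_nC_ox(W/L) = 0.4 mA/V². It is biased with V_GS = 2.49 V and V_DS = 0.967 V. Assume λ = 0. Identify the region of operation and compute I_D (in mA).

Triode; I_D = 0.273 mA

V_ov = V_GS − V_TN = 2.49 − 1.3 = 1.19 V.
Since V_DS = 0.967 V < V_ov = 1.19 V, the device is in the triode region.
I_D = k_n [V_ov · V_DS − ½ V_DS²] = 0.4 × [1.19 × 0.967 − 0.5 × 0.967²] = 0.273 mA.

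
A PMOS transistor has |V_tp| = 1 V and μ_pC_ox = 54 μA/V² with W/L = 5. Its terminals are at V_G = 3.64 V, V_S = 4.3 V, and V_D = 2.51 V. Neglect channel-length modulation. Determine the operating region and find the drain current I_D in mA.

Cutoff; I_D = 0 mA

V_SG = V_S − V_G = 4.3 − 3.64 = 0.66 V; V_SD = V_S − V_D = 4.3 − 2.51 = 1.79 V.
V_SG = 0.66 V < |V_tp| = 1 V, so the transistor is in cutoff.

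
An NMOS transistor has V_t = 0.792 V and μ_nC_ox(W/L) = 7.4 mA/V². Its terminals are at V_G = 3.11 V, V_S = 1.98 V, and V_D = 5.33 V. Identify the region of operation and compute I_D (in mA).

Saturation; I_D = 0.423 mA

V_GS = V_G − V_S = 3.11 − 1.98 = 1.13 V; V_DS = V_D − V_S = 5.33 − 1.98 = 3.35 V.
V_ov = V_GS − V_t = 1.13 − 0.792 = 0.338 V.
Since V_DS = 3.35 V ≥ V_ov = 0.338 V, the device is in saturation.
I_D = ½ k_n V_ov² = 0.5 × 7.4 × 0.338² = 0.423 mA.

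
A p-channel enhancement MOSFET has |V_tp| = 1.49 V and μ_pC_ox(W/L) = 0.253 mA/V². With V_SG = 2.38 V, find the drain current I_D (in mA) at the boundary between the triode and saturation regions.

I_D = 0.100 mA

At the boundary V_SD = V_ov = V_SG − |V_tp| = 2.38 − 1.49 = 0.89 V.
I_D = ½ k_p V_ov² = 0.5 × 0.253 × 0.89² = 0.1 mA.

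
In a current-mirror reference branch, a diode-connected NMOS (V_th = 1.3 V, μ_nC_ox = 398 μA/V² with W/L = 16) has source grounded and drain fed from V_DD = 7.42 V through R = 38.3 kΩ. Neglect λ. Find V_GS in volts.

With gate tied to drain, V_GS = V_DS ≥ V_GS − V_th, so the device is in saturation.
k_n = μ_nC_ox · (W/L) = 6.368 mA/V².
KCL at the drain: ½ k_n (V_GS − V_th)² = (V_DD − V_GS)/R.
Let x = V_GS − 1.3. Then 122 x² + x − 6.12 = 0, giving x = 0.22 V (positive root), so V_GS = 1.52 V.
I_D = (V_DD − V_GS)/R = (7.42 − 1.52) / 38.3 = 0.154 mA.

V_GS = 1.52 V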